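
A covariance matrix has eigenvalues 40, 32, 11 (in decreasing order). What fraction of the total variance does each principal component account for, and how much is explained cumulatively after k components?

Step 1 — total variance = trace(Sigma) = Σ λ_i = 40 + 32 + 11 = 83.

Step 2 — fraction explained by component i = λ_i / Σ λ:
  PC1: 40/83 = 0.4819
  PC2: 32/83 = 0.3855
  PC3: 11/83 = 0.1325

Step 3 — cumulative fraction after k components = (λ_1 + ... + λ_k) / Σ λ:
  k = 1: 40/83 = 0.4819
  k = 2: (40 + 32)/83 = 72/83 = 0.8675
  k = 3: (40 + 32 + 11)/83 = 83/83 = 1

Summary (fraction, with percent):

explained: PC1 0.4819 (48.19%), PC2 0.3855 (38.55%), PC3 0.1325 (13.25%);  cumulative: 0.4819, 0.8675, 1


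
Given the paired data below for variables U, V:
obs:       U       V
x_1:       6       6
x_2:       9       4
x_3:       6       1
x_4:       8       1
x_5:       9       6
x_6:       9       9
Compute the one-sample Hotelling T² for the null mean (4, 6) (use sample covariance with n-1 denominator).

Step 1 — sample mean vector:
  mean(U) = (6 + 9 + 6 + 8 + 9 + 9) / 6 = 47/6 = 7.8333
  mean(V) = (6 + 4 + 1 + 1 + 6 + 9) / 6 = 27/6 = 4.5
  x̄ = (7.8333, 4.5),  deviation x̄ - mu_0 = (7.8333, 4.5) - (4, 6) = (3.8333, -1.5).

Step 2 — sample covariance matrix, S[i,j] = (1/(n-1)) · Σ_k (x_{k,i} - mean_i) · (x_{k,j} - mean_j), divisor n-1 = 5:
  S[U,U] = ((-1.8333)·(-1.8333) + (1.1667)·(1.1667) + (-1.8333)·(-1.8333) + (0.1667)·(0.1667) + (1.1667)·(1.1667) + (1.1667)·(1.1667)) / 5 = 10.8333/5 = 2.1667
  S[U,V] = ((-1.8333)·(1.5) + (1.1667)·(-0.5) + (-1.8333)·(-3.5) + (0.1667)·(-3.5) + (1.1667)·(1.5) + (1.1667)·(4.5)) / 5 = 9.5/5 = 1.9
  S[V,V] = ((1.5)·(1.5) + (-0.5)·(-0.5) + (-3.5)·(-3.5) + (-3.5)·(-3.5) + (1.5)·(1.5) + (4.5)·(4.5)) / 5 = 49.5/5 = 9.9
  S = [[2.1667, 1.9],
 [1.9, 9.9]].

Step 3 — invert S. det(S) = 2.1667·9.9 - (1.9)² = 17.84.
  S^{-1} = (1/det) · [[d, -b], [-b, a]] = [[0.5549, -0.1065],
 [-0.1065, 0.1214]].

Step 4 — quadratic form (x̄ - mu_0)^T · S^{-1} · (x̄ - mu_0):
  S^{-1} · (x̄ - mu_0) = (2.287, -0.5904),
  (x̄ - mu_0)^T · [...] = (3.8333)·(2.287) + (-1.5)·(-0.5904) = 9.6525.

Step 5 — scale by n: T² = 6 · 9.6525 = 57.9148.

T² ≈ 57.9148


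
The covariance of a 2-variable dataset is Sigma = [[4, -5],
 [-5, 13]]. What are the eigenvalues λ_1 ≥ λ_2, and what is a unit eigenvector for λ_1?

Step 1 — characteristic polynomial of 2×2 Sigma:
  det(Sigma - λI) = λ² - trace · λ + det = 0.
  trace = 4 + 13 = 17, det = 4·13 - (-5)² = 27.
Step 2 — discriminant:
  Δ = trace² - 4·det = 289 - 108 = 181.
Step 3 — eigenvalues:
  λ = (trace ± √Δ)/2 = (17 ± 13.4536)/2,
  λ_1 = 15.2268,  λ_2 = 1.7732.

Step 4 — unit eigenvector for λ_1: solve (Sigma - λ_1 I)v = 0. First row:
  (4 - 15.2268)·v_x + (-5)·v_y = 0, i.e. (-11.2268)·v_x + (-5)·v_y = 0,
  so v ∝ (b, λ_1 - a) = (-5, 11.2268); multiply by -1 so the first entry is positive: u = (5, -11.2268).
  ||u|| = √((5)² + (-11.2268)²) = √(151.0413) ≈ 12.2899,
  v_1 = u/||u|| ≈ (0.4068, -0.9135) (||v_1|| = 1).

λ_1 = 15.2268,  λ_2 = 1.7732;  v_1 ≈ (0.4068, -0.9135)


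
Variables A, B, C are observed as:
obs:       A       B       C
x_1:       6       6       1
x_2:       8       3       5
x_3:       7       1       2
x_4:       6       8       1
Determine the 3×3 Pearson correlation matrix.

Step 1 — column means:
  mean(A) = (6 + 8 + 7 + 6) / 4 = 27/4 = 6.75
  mean(B) = (6 + 3 + 1 + 8) / 4 = 18/4 = 4.5
  mean(C) = (1 + 5 + 2 + 1) / 4 = 9/4 = 2.25

Step 2 — sample variances and covariances s[i,j] = (1/(n-1)) · Σ_k (x_{k,i} - mean_i) · (x_{k,j} - mean_j), with n-1 = 3:
  s[A,A] = ((-0.75)·(-0.75) + (1.25)·(1.25) + (0.25)·(0.25) + (-0.75)·(-0.75)) / 3 = 2.75/3 = 0.9167
  s[A,B] = ((-0.75)·(1.5) + (1.25)·(-1.5) + (0.25)·(-3.5) + (-0.75)·(3.5)) / 3 = -6.5/3 = -2.1667
  s[A,C] = ((-0.75)·(-1.25) + (1.25)·(2.75) + (0.25)·(-0.25) + (-0.75)·(-1.25)) / 3 = 5.25/3 = 1.75
  s[B,B] = ((1.5)·(1.5) + (-1.5)·(-1.5) + (-3.5)·(-3.5) + (3.5)·(3.5)) / 3 = 29/3 = 9.6667
  s[B,C] = ((1.5)·(-1.25) + (-1.5)·(2.75) + (-3.5)·(-0.25) + (3.5)·(-1.25)) / 3 = -9.5/3 = -3.1667
  s[C,C] = ((-1.25)·(-1.25) + (2.75)·(2.75) + (-0.25)·(-0.25) + (-1.25)·(-1.25)) / 3 = 10.75/3 = 3.5833
  Sample standard deviations s_i = √(s[i,i]):
  s(A) = √(0.9167) = 0.9574
  s(B) = √(9.6667) = 3.1091
  s(C) = √(3.5833) = 1.893

Step 3 — r_{ij} = s_{ij} / (s_i · s_j):
  r[A,A] = 1 (diagonal).
  r[A,B] = -2.1667 / (0.9574 · 3.1091) = -2.1667 / 2.9768 = -0.7279
  r[A,C] = 1.75 / (0.9574 · 1.893) = 1.75 / 1.8124 = 0.9656
  r[B,B] = 1 (diagonal).
  r[B,C] = -3.1667 / (3.1091 · 1.893) = -3.1667 / 5.8855 = -0.538
  r[C,C] = 1 (diagonal).

R is symmetric with unit diagonal. Assembling:

R = [[1, -0.7279, 0.9656],
 [-0.7279, 1, -0.538],
 [0.9656, -0.538, 1]]


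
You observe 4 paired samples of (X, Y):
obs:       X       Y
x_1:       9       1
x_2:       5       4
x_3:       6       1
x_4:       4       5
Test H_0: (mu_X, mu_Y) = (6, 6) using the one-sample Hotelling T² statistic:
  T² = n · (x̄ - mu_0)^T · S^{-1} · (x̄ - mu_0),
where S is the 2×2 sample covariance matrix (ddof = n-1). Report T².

Step 1 — sample mean vector:
  mean(X) = (9 + 5 + 6 + 4) / 4 = 24/4 = 6
  mean(Y) = (1 + 4 + 1 + 5) / 4 = 11/4 = 2.75
  x̄ = (6, 2.75),  deviation x̄ - mu_0 = (6, 2.75) - (6, 6) = (0, -3.25).

Step 2 — sample covariance matrix, S[i,j] = (1/(n-1)) · Σ_k (x_{k,i} - mean_i) · (x_{k,j} - mean_j), divisor n-1 = 3:
  S[X,X] = ((3)·(3) + (-1)·(-1) + (0)·(0) + (-2)·(-2)) / 3 = 14/3 = 4.6667
  S[X,Y] = ((3)·(-1.75) + (-1)·(1.25) + (0)·(-1.75) + (-2)·(2.25)) / 3 = -11/3 = -3.6667
  S[Y,Y] = ((-1.75)·(-1.75) + (1.25)·(1.25) + (-1.75)·(-1.75) + (2.25)·(2.25)) / 3 = 12.75/3 = 4.25
  S = [[4.6667, -3.6667],
 [-3.6667, 4.25]].

Step 3 — invert S. det(S) = 4.6667·4.25 - (-3.6667)² = 6.3889.
  S^{-1} = (1/det) · [[d, -b], [-b, a]] = [[0.6652, 0.5739],
 [0.5739, 0.7304]].

Step 4 — quadratic form (x̄ - mu_0)^T · S^{-1} · (x̄ - mu_0):
  S^{-1} · (x̄ - mu_0) = (-1.8652, -2.3739),
  (x̄ - mu_0)^T · [...] = (0)·(-1.8652) + (-3.25)·(-2.3739) = 7.7152.

Step 5 — scale by n: T² = 4 · 7.7152 = 30.8609.

T² ≈ 30.8609


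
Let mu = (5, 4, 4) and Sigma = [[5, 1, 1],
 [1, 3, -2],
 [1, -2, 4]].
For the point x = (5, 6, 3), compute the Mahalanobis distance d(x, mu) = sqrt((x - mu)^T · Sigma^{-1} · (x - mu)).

Step 1 — centre the observation: (x - mu) = (0, 2, -1).

Step 2 — invert Sigma (cofactor / det for 3×3, or solve directly):
  Sigma^{-1} = [[0.2759, -0.2069, -0.1724],
 [-0.2069, 0.6552, 0.3793],
 [-0.1724, 0.3793, 0.4828]].

Step 3 — form the quadratic (x - mu)^T · Sigma^{-1} · (x - mu):
  Sigma^{-1} · (x - mu) = (-0.2414, 0.931, 0.2759).
  (x - mu)^T · [Sigma^{-1} · (x - mu)] = (0)·(-0.2414) + (2)·(0.931) + (-1)·(0.2759) = 1.5862.

Step 4 — take square root: d = √(1.5862) ≈ 1.2594.

d(x, mu) = √(1.5862) ≈ 1.2594


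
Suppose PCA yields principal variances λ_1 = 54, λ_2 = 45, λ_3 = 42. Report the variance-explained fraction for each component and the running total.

Step 1 — total variance = trace(Sigma) = Σ λ_i = 54 + 45 + 42 = 141.

Step 2 — fraction explained by component i = λ_i / Σ λ:
  PC1: 54/141 = 0.383
  PC2: 45/141 = 0.3191
  PC3: 42/141 = 0.2979

Step 3 — cumulative fraction after k components = (λ_1 + ... + λ_k) / Σ λ:
  k = 1: 54/141 = 0.383
  k = 2: (54 + 45)/141 = 99/141 = 0.7021
  k = 3: (54 + 45 + 42)/141 = 141/141 = 1

Summary (fraction, with percent):

explained: PC1 0.383 (38.3%), PC2 0.3191 (31.91%), PC3 0.2979 (29.79%);  cumulative: 0.383, 0.7021, 1


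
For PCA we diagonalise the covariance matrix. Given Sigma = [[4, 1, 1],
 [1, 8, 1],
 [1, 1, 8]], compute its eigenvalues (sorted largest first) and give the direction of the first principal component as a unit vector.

Step 1 — characteristic polynomial p(λ) = det(λI - Sigma) = λ³ - tr·λ² + c_1·λ - det, where tr = trace, c_1 = sum of the principal 2×2 minors, det = det(Sigma):
  tr = 4 + 8 + 8 = 20,
  c_1 = (4·8 - (1)²) + (4·8 - (1)²) + (8·8 - (1)²) = 31 + 31 + 63 = 125,
  det = 4·(8·8 - (1)²) - (1)·((1)·8 - (1)·(1)) + (1)·((1)·(1) - 8·(1)) = 4·(63) - (1)·(7) + (1)·(-7) = 238.
  So p(λ) = λ³ - 20λ² + 125λ - 238.
Step 2 — look for an integer root (rational root theorem: any rational root is an integer divisor of 238). Testing λ = 7:
  p(7) = 343 - 980 + 875 - 238 = 0  ✓
  Dividing out (λ - 7): p(λ) = (λ - 7)(λ² - 13λ + 34).
Step 3 — remaining eigenvalues from the quadratic λ² - 13λ + 34 = 0:
  Δ = 13² - 4·34 = 169 - 136 = 33,  λ = (13 ± √33)/2 = (13 ± 5.7446)/2 ≈ 9.3723 or 3.6277.
  Sorted: λ_1 = 9.3723,  λ_2 = 7,  λ_3 = 3.6277  (check: sum = 20 = tr ✓).

Step 4 — unit eigenvector for λ_1 ≈ 9.3723: v spans the null space of (Sigma - λ_1 I), whose rows are
  r_1 = (-5.3723, 1, 1),  r_2 = (1, -1.3723, 1),  r_3 = (1, 1, -1.3723).
  v is orthogonal to every row, so take v ∝ r_1 × r_2 = ((1)·(1) - (1)·(-1.3723), (1)·(1) - (-5.3723)·(1), (-5.3723)·(-1.3723) - (1)·(1)) ≈ (2.3723, 6.3723, 6.3723).
  Let u = (2.3723, 6.3723, 6.3723).
  ||u|| = √((2.3723)² + (6.3723)² + (6.3723)²) = √(86.8397) ≈ 9.3188,  v_1 = u/||u|| ≈ (0.2546, 0.6838, 0.6838) (||v_1|| = 1).

λ_1 = 9.3723,  λ_2 = 7,  λ_3 = 3.6277;  v_1 ≈ (0.2546, 0.6838, 0.6838)


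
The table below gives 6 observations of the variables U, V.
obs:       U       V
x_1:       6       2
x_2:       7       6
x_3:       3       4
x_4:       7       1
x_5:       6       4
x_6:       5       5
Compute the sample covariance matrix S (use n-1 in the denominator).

Step 1 — column means:
  mean(U) = (6 + 7 + 3 + 7 + 6 + 5) / 6 = 34/6 = 5.6667
  mean(V) = (2 + 6 + 4 + 1 + 4 + 5) / 6 = 22/6 = 3.6667

Step 2 — sample covariance S[i,j] = (1/(n-1)) · Σ_k (x_{k,i} - mean_i) · (x_{k,j} - mean_j), with n-1 = 5.
  S[U,U] = ((0.3333)·(0.3333) + (1.3333)·(1.3333) + (-2.6667)·(-2.6667) + (1.3333)·(1.3333) + (0.3333)·(0.3333) + (-0.6667)·(-0.6667)) / 5 = 11.3333/5 = 2.2667
  S[U,V] = ((0.3333)·(-1.6667) + (1.3333)·(2.3333) + (-2.6667)·(0.3333) + (1.3333)·(-2.6667) + (0.3333)·(0.3333) + (-0.6667)·(1.3333)) / 5 = -2.6667/5 = -0.5333
  S[V,V] = ((-1.6667)·(-1.6667) + (2.3333)·(2.3333) + (0.3333)·(0.3333) + (-2.6667)·(-2.6667) + (0.3333)·(0.3333) + (1.3333)·(1.3333)) / 5 = 17.3333/5 = 3.4667

S is symmetric (S[j,i] = S[i,j]). Assembling:

S = [[2.2667, -0.5333],
 [-0.5333, 3.4667]]


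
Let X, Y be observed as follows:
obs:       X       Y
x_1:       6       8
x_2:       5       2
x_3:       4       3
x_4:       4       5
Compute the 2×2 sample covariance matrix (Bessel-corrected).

Step 1 — column means:
  mean(X) = (6 + 5 + 4 + 4) / 4 = 19/4 = 4.75
  mean(Y) = (8 + 2 + 3 + 5) / 4 = 18/4 = 4.5

Step 2 — sample covariance S[i,j] = (1/(n-1)) · Σ_k (x_{k,i} - mean_i) · (x_{k,j} - mean_j), with n-1 = 3.
  S[X,X] = ((1.25)·(1.25) + (0.25)·(0.25) + (-0.75)·(-0.75) + (-0.75)·(-0.75)) / 3 = 2.75/3 = 0.9167
  S[X,Y] = ((1.25)·(3.5) + (0.25)·(-2.5) + (-0.75)·(-1.5) + (-0.75)·(0.5)) / 3 = 4.5/3 = 1.5
  S[Y,Y] = ((3.5)·(3.5) + (-2.5)·(-2.5) + (-1.5)·(-1.5) + (0.5)·(0.5)) / 3 = 21/3 = 7

S is symmetric (S[j,i] = S[i,j]). Assembling:

S = [[0.9167, 1.5],
 [1.5, 7]]


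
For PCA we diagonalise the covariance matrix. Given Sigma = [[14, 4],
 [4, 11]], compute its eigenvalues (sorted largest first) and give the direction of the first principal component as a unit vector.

Step 1 — characteristic polynomial of 2×2 Sigma:
  det(Sigma - λI) = λ² - trace · λ + det = 0.
  trace = 14 + 11 = 25, det = 14·11 - (4)² = 138.
Step 2 — discriminant:
  Δ = trace² - 4·det = 625 - 552 = 73.
Step 3 — eigenvalues:
  λ = (trace ± √Δ)/2 = (25 ± 8.544)/2,
  λ_1 = 16.772,  λ_2 = 8.228.

Step 4 — unit eigenvector for λ_1: solve (Sigma - λ_1 I)v = 0. First row:
  (14 - 16.772)·v_x + (4)·v_y = 0, i.e. (-2.772)·v_x + (4)·v_y = 0,
  so v ∝ (b, λ_1 - a) = (4, 2.772) = u.
  ||u|| = √((4)² + (2.772)²) = √(23.684) ≈ 4.8666,
  v_1 = u/||u|| ≈ (0.8219, 0.5696) (||v_1|| = 1).

λ_1 = 16.772,  λ_2 = 8.228;  v_1 ≈ (0.8219, 0.5696)


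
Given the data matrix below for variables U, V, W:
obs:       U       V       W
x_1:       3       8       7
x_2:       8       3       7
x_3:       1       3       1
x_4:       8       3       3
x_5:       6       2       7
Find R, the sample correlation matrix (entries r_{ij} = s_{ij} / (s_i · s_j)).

Step 1 — column means:
  mean(U) = (3 + 8 + 1 + 8 + 6) / 5 = 26/5 = 5.2
  mean(V) = (8 + 3 + 3 + 3 + 2) / 5 = 19/5 = 3.8
  mean(W) = (7 + 7 + 1 + 3 + 7) / 5 = 25/5 = 5

Step 2 — sample variances and covariances s[i,j] = (1/(n-1)) · Σ_k (x_{k,i} - mean_i) · (x_{k,j} - mean_j), with n-1 = 4:
  s[U,U] = ((-2.2)·(-2.2) + (2.8)·(2.8) + (-4.2)·(-4.2) + (2.8)·(2.8) + (0.8)·(0.8)) / 4 = 38.8/4 = 9.7
  s[U,V] = ((-2.2)·(4.2) + (2.8)·(-0.8) + (-4.2)·(-0.8) + (2.8)·(-0.8) + (0.8)·(-1.8)) / 4 = -11.8/4 = -2.95
  s[U,W] = ((-2.2)·(2) + (2.8)·(2) + (-4.2)·(-4) + (2.8)·(-2) + (0.8)·(2)) / 4 = 14/4 = 3.5
  s[V,V] = ((4.2)·(4.2) + (-0.8)·(-0.8) + (-0.8)·(-0.8) + (-0.8)·(-0.8) + (-1.8)·(-1.8)) / 4 = 22.8/4 = 5.7
  s[V,W] = ((4.2)·(2) + (-0.8)·(2) + (-0.8)·(-4) + (-0.8)·(-2) + (-1.8)·(2)) / 4 = 8/4 = 2
  s[W,W] = ((2)·(2) + (2)·(2) + (-4)·(-4) + (-2)·(-2) + (2)·(2)) / 4 = 32/4 = 8
  Sample standard deviations s_i = √(s[i,i]):
  s(U) = √(9.7) = 3.1145
  s(V) = √(5.7) = 2.3875
  s(W) = √(8) = 2.8284

Step 3 — r_{ij} = s_{ij} / (s_i · s_j):
  r[U,U] = 1 (diagonal).
  r[U,V] = -2.95 / (3.1145 · 2.3875) = -2.95 / 7.4357 = -0.3967
  r[U,W] = 3.5 / (3.1145 · 2.8284) = 3.5 / 8.8091 = 0.3973
  r[V,V] = 1 (diagonal).
  r[V,W] = 2 / (2.3875 · 2.8284) = 2 / 6.7528 = 0.2962
  r[W,W] = 1 (diagonal).

R is symmetric with unit diagonal. Assembling:

R = [[1, -0.3967, 0.3973],
 [-0.3967, 1, 0.2962],
 [0.3973, 0.2962, 1]]


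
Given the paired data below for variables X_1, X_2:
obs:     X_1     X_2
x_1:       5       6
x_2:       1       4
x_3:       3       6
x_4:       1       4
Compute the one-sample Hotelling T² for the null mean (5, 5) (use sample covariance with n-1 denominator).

Step 1 — sample mean vector:
  mean(X_1) = (5 + 1 + 3 + 1) / 4 = 10/4 = 2.5
  mean(X_2) = (6 + 4 + 6 + 4) / 4 = 20/4 = 5
  x̄ = (2.5, 5),  deviation x̄ - mu_0 = (2.5, 5) - (5, 5) = (-2.5, 0).

Step 2 — sample covariance matrix, S[i,j] = (1/(n-1)) · Σ_k (x_{k,i} - mean_i) · (x_{k,j} - mean_j), divisor n-1 = 3:
  S[X_1,X_1] = ((2.5)·(2.5) + (-1.5)·(-1.5) + (0.5)·(0.5) + (-1.5)·(-1.5)) / 3 = 11/3 = 3.6667
  S[X_1,X_2] = ((2.5)·(1) + (-1.5)·(-1) + (0.5)·(1) + (-1.5)·(-1)) / 3 = 6/3 = 2
  S[X_2,X_2] = ((1)·(1) + (-1)·(-1) + (1)·(1) + (-1)·(-1)) / 3 = 4/3 = 1.3333
  S = [[3.6667, 2],
 [2, 1.3333]].

Step 3 — invert S. det(S) = 3.6667·1.3333 - (2)² = 0.8889.
  S^{-1} = (1/det) · [[d, -b], [-b, a]] = [[1.5, -2.25],
 [-2.25, 4.125]].

Step 4 — quadratic form (x̄ - mu_0)^T · S^{-1} · (x̄ - mu_0):
  S^{-1} · (x̄ - mu_0) = (-3.75, 5.625),
  (x̄ - mu_0)^T · [...] = (-2.5)·(-3.75) + (0)·(5.625) = 9.375.

Step 5 — scale by n: T² = 4 · 9.375 = 37.5.

T² ≈ 37.5


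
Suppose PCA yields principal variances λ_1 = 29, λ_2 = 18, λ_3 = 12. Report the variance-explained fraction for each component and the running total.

Step 1 — total variance = trace(Sigma) = Σ λ_i = 29 + 18 + 12 = 59.

Step 2 — fraction explained by component i = λ_i / Σ λ:
  PC1: 29/59 = 0.4915
  PC2: 18/59 = 0.3051
  PC3: 12/59 = 0.2034

Step 3 — cumulative fraction after k components = (λ_1 + ... + λ_k) / Σ λ:
  k = 1: 29/59 = 0.4915
  k = 2: (29 + 18)/59 = 47/59 = 0.7966
  k = 3: (29 + 18 + 12)/59 = 59/59 = 1

Summary (fraction, with percent):

explained: PC1 0.4915 (49.15%), PC2 0.3051 (30.51%), PC3 0.2034 (20.34%);  cumulative: 0.4915, 0.7966, 1


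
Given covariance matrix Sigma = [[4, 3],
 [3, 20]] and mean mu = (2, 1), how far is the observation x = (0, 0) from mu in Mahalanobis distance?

Step 1 — centre the observation: (x - mu) = (-2, -1).

Step 2 — invert Sigma. det(Sigma) = 4·20 - (3)² = 71.
  Sigma^{-1} = (1/det) · [[d, -b], [-b, a]] = [[0.2817, -0.0423],
 [-0.0423, 0.0563]].

Step 3 — form the quadratic (x - mu)^T · Sigma^{-1} · (x - mu):
  Sigma^{-1} · (x - mu) = (-0.5211, 0.0282).
  (x - mu)^T · [Sigma^{-1} · (x - mu)] = (-2)·(-0.5211) + (-1)·(0.0282) = 1.0141.

Step 4 — take square root: d = √(1.0141) ≈ 1.007.

d(x, mu) = √(1.0141) ≈ 1.007


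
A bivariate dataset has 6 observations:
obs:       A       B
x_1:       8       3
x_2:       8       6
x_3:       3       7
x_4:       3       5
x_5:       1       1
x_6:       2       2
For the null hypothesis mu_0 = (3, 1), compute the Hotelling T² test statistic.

Step 1 — sample mean vector:
  mean(A) = (8 + 8 + 3 + 3 + 1 + 2) / 6 = 25/6 = 4.1667
  mean(B) = (3 + 6 + 7 + 5 + 1 + 2) / 6 = 24/6 = 4
  x̄ = (4.1667, 4),  deviation x̄ - mu_0 = (4.1667, 4) - (3, 1) = (1.1667, 3).

Step 2 — sample covariance matrix, S[i,j] = (1/(n-1)) · Σ_k (x_{k,i} - mean_i) · (x_{k,j} - mean_j), divisor n-1 = 5:
  S[A,A] = ((3.8333)·(3.8333) + (3.8333)·(3.8333) + (-1.1667)·(-1.1667) + (-1.1667)·(-1.1667) + (-3.1667)·(-3.1667) + (-2.1667)·(-2.1667)) / 5 = 46.8333/5 = 9.3667
  S[A,B] = ((3.8333)·(-1) + (3.8333)·(2) + (-1.1667)·(3) + (-1.1667)·(1) + (-3.1667)·(-3) + (-2.1667)·(-2)) / 5 = 13/5 = 2.6
  S[B,B] = ((-1)·(-1) + (2)·(2) + (3)·(3) + (1)·(1) + (-3)·(-3) + (-2)·(-2)) / 5 = 28/5 = 5.6
  S = [[9.3667, 2.6],
 [2.6, 5.6]].

Step 3 — invert S. det(S) = 9.3667·5.6 - (2.6)² = 45.6933.
  S^{-1} = (1/det) · [[d, -b], [-b, a]] = [[0.1226, -0.0569],
 [-0.0569, 0.205]].

Step 4 — quadratic form (x̄ - mu_0)^T · S^{-1} · (x̄ - mu_0):
  S^{-1} · (x̄ - mu_0) = (-0.0277, 0.5486),
  (x̄ - mu_0)^T · [...] = (1.1667)·(-0.0277) + (3)·(0.5486) = 1.6134.

Step 5 — scale by n: T² = 6 · 1.6134 = 9.6805.

T² ≈ 9.6805


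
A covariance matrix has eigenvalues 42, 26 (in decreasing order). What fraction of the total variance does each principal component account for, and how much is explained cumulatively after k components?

Step 1 — total variance = trace(Sigma) = Σ λ_i = 42 + 26 = 68.

Step 2 — fraction explained by component i = λ_i / Σ λ:
  PC1: 42/68 = 0.6176
  PC2: 26/68 = 0.3824

Step 3 — cumulative fraction after k components = (λ_1 + ... + λ_k) / Σ λ:
  k = 1: 42/68 = 0.6176
  k = 2: (42 + 26)/68 = 68/68 = 1

Summary (fraction, with percent):

explained: PC1 0.6176 (61.76%), PC2 0.3824 (38.24%);  cumulative: 0.6176, 1


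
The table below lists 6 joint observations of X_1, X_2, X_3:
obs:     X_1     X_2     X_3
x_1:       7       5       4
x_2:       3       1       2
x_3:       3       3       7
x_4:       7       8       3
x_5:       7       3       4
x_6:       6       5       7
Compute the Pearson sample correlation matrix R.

Step 1 — column means:
  mean(X_1) = (7 + 3 + 3 + 7 + 7 + 6) / 6 = 33/6 = 5.5
  mean(X_2) = (5 + 1 + 3 + 8 + 3 + 5) / 6 = 25/6 = 4.1667
  mean(X_3) = (4 + 2 + 7 + 3 + 4 + 7) / 6 = 27/6 = 4.5

Step 2 — sample variances and covariances s[i,j] = (1/(n-1)) · Σ_k (x_{k,i} - mean_i) · (x_{k,j} - mean_j), with n-1 = 5:
  s[X_1,X_1] = ((1.5)·(1.5) + (-2.5)·(-2.5) + (-2.5)·(-2.5) + (1.5)·(1.5) + (1.5)·(1.5) + (0.5)·(0.5)) / 5 = 19.5/5 = 3.9
  s[X_1,X_2] = ((1.5)·(0.8333) + (-2.5)·(-3.1667) + (-2.5)·(-1.1667) + (1.5)·(3.8333) + (1.5)·(-1.1667) + (0.5)·(0.8333)) / 5 = 16.5/5 = 3.3
  s[X_1,X_3] = ((1.5)·(-0.5) + (-2.5)·(-2.5) + (-2.5)·(2.5) + (1.5)·(-1.5) + (1.5)·(-0.5) + (0.5)·(2.5)) / 5 = -2.5/5 = -0.5
  s[X_2,X_2] = ((0.8333)·(0.8333) + (-3.1667)·(-3.1667) + (-1.1667)·(-1.1667) + (3.8333)·(3.8333) + (-1.1667)·(-1.1667) + (0.8333)·(0.8333)) / 5 = 28.8333/5 = 5.7667
  s[X_2,X_3] = ((0.8333)·(-0.5) + (-3.1667)·(-2.5) + (-1.1667)·(2.5) + (3.8333)·(-1.5) + (-1.1667)·(-0.5) + (0.8333)·(2.5)) / 5 = 1.5/5 = 0.3
  s[X_3,X_3] = ((-0.5)·(-0.5) + (-2.5)·(-2.5) + (2.5)·(2.5) + (-1.5)·(-1.5) + (-0.5)·(-0.5) + (2.5)·(2.5)) / 5 = 21.5/5 = 4.3
  Sample standard deviations s_i = √(s[i,i]):
  s(X_1) = √(3.9) = 1.9748
  s(X_2) = √(5.7667) = 2.4014
  s(X_3) = √(4.3) = 2.0736

Step 3 — r_{ij} = s_{ij} / (s_i · s_j):
  r[X_1,X_1] = 1 (diagonal).
  r[X_1,X_2] = 3.3 / (1.9748 · 2.4014) = 3.3 / 4.7424 = 0.6959
  r[X_1,X_3] = -0.5 / (1.9748 · 2.0736) = -0.5 / 4.0951 = -0.1221
  r[X_2,X_2] = 1 (diagonal).
  r[X_2,X_3] = 0.3 / (2.4014 · 2.0736) = 0.3 / 4.9796 = 0.0602
  r[X_3,X_3] = 1 (diagonal).

R is symmetric with unit diagonal. Assembling:

R = [[1, 0.6959, -0.1221],
 [0.6959, 1, 0.0602],
 [-0.1221, 0.0602, 1]]


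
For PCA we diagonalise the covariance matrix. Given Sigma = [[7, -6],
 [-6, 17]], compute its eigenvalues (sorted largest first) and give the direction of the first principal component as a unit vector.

Step 1 — characteristic polynomial of 2×2 Sigma:
  det(Sigma - λI) = λ² - trace · λ + det = 0.
  trace = 7 + 17 = 24, det = 7·17 - (-6)² = 83.
Step 2 — discriminant:
  Δ = trace² - 4·det = 576 - 332 = 244.
Step 3 — eigenvalues:
  λ = (trace ± √Δ)/2 = (24 ± 15.6205)/2,
  λ_1 = 19.8102,  λ_2 = 4.1898.

Step 4 — unit eigenvector for λ_1: solve (Sigma - λ_1 I)v = 0. First row:
  (7 - 19.8102)·v_x + (-6)·v_y = 0, i.e. (-12.8102)·v_x + (-6)·v_y = 0,
  so v ∝ (b, λ_1 - a) = (-6, 12.8102); multiply by -1 so the first entry is positive: u = (6, -12.8102).
  ||u|| = √((6)² + (-12.8102)²) = √(200.1025) ≈ 14.1458,
  v_1 = u/||u|| ≈ (0.4242, -0.9056) (||v_1|| = 1).

λ_1 = 19.8102,  λ_2 = 4.1898;  v_1 ≈ (0.4242, -0.9056)


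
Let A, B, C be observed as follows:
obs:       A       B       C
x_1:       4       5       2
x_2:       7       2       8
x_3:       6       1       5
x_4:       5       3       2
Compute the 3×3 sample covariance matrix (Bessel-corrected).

Step 1 — column means:
  mean(A) = (4 + 7 + 6 + 5) / 4 = 22/4 = 5.5
  mean(B) = (5 + 2 + 1 + 3) / 4 = 11/4 = 2.75
  mean(C) = (2 + 8 + 5 + 2) / 4 = 17/4 = 4.25

Step 2 — sample covariance S[i,j] = (1/(n-1)) · Σ_k (x_{k,i} - mean_i) · (x_{k,j} - mean_j), with n-1 = 3.
  S[A,A] = ((-1.5)·(-1.5) + (1.5)·(1.5) + (0.5)·(0.5) + (-0.5)·(-0.5)) / 3 = 5/3 = 1.6667
  S[A,B] = ((-1.5)·(2.25) + (1.5)·(-0.75) + (0.5)·(-1.75) + (-0.5)·(0.25)) / 3 = -5.5/3 = -1.8333
  S[A,C] = ((-1.5)·(-2.25) + (1.5)·(3.75) + (0.5)·(0.75) + (-0.5)·(-2.25)) / 3 = 10.5/3 = 3.5
  S[B,B] = ((2.25)·(2.25) + (-0.75)·(-0.75) + (-1.75)·(-1.75) + (0.25)·(0.25)) / 3 = 8.75/3 = 2.9167
  S[B,C] = ((2.25)·(-2.25) + (-0.75)·(3.75) + (-1.75)·(0.75) + (0.25)·(-2.25)) / 3 = -9.75/3 = -3.25
  S[C,C] = ((-2.25)·(-2.25) + (3.75)·(3.75) + (0.75)·(0.75) + (-2.25)·(-2.25)) / 3 = 24.75/3 = 8.25

S is symmetric (S[j,i] = S[i,j]). Assembling:

S = [[1.6667, -1.8333, 3.5],
 [-1.8333, 2.9167, -3.25],
 [3.5, -3.25, 8.25]]


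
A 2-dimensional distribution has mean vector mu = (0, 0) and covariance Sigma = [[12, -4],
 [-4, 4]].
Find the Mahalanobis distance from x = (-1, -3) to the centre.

Step 1 — centre the observation: (x - mu) = (-1, -3).

Step 2 — invert Sigma. det(Sigma) = 12·4 - (-4)² = 32.
  Sigma^{-1} = (1/det) · [[d, -b], [-b, a]] = [[0.125, 0.125],
 [0.125, 0.375]].

Step 3 — form the quadratic (x - mu)^T · Sigma^{-1} · (x - mu):
  Sigma^{-1} · (x - mu) = (-0.5, -1.25).
  (x - mu)^T · [Sigma^{-1} · (x - mu)] = (-1)·(-0.5) + (-3)·(-1.25) = 4.25.

Step 4 — take square root: d = √(4.25) ≈ 2.0616.

d(x, mu) = √(4.25) ≈ 2.0616


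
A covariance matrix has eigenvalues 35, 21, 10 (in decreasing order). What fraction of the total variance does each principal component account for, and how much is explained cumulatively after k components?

Step 1 — total variance = trace(Sigma) = Σ λ_i = 35 + 21 + 10 = 66.

Step 2 — fraction explained by component i = λ_i / Σ λ:
  PC1: 35/66 = 0.5303
  PC2: 21/66 = 0.3182
  PC3: 10/66 = 0.1515

Step 3 — cumulative fraction after k components = (λ_1 + ... + λ_k) / Σ λ:
  k = 1: 35/66 = 0.5303
  k = 2: (35 + 21)/66 = 56/66 = 0.8485
  k = 3: (35 + 21 + 10)/66 = 66/66 = 1

Summary (fraction, with percent):

explained: PC1 0.5303 (53.03%), PC2 0.3182 (31.82%), PC3 0.1515 (15.15%);  cumulative: 0.5303, 0.8485, 1


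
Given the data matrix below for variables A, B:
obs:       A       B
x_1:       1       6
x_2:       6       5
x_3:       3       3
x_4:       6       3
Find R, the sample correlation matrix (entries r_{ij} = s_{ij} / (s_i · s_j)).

Step 1 — column means:
  mean(A) = (1 + 6 + 3 + 6) / 4 = 16/4 = 4
  mean(B) = (6 + 5 + 3 + 3) / 4 = 17/4 = 4.25

Step 2 — sample variances and covariances s[i,j] = (1/(n-1)) · Σ_k (x_{k,i} - mean_i) · (x_{k,j} - mean_j), with n-1 = 3:
  s[A,A] = ((-3)·(-3) + (2)·(2) + (-1)·(-1) + (2)·(2)) / 3 = 18/3 = 6
  s[A,B] = ((-3)·(1.75) + (2)·(0.75) + (-1)·(-1.25) + (2)·(-1.25)) / 3 = -5/3 = -1.6667
  s[B,B] = ((1.75)·(1.75) + (0.75)·(0.75) + (-1.25)·(-1.25) + (-1.25)·(-1.25)) / 3 = 6.75/3 = 2.25
  Sample standard deviations s_i = √(s[i,i]):
  s(A) = √(6) = 2.4495
  s(B) = √(2.25) = 1.5

Step 3 — r_{ij} = s_{ij} / (s_i · s_j):
  r[A,A] = 1 (diagonal).
  r[A,B] = -1.6667 / (2.4495 · 1.5) = -1.6667 / 3.6742 = -0.4536
  r[B,B] = 1 (diagonal).

R is symmetric with unit diagonal. Assembling:

R = [[1, -0.4536],
 [-0.4536, 1]]


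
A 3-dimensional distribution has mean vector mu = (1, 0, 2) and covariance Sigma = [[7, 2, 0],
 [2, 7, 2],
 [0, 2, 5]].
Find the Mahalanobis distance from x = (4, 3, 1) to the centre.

Step 1 — centre the observation: (x - mu) = (3, 3, -1).

Step 2 — invert Sigma (cofactor / det for 3×3, or solve directly):
  Sigma^{-1} = [[0.1574, -0.0508, 0.0203],
 [-0.0508, 0.1777, -0.0711],
 [0.0203, -0.0711, 0.2284]].

Step 3 — form the quadratic (x - mu)^T · Sigma^{-1} · (x - mu):
  Sigma^{-1} · (x - mu) = (0.2995, 0.4518, -0.3807).
  (x - mu)^T · [Sigma^{-1} · (x - mu)] = (3)·(0.2995) + (3)·(0.4518) + (-1)·(-0.3807) = 2.6345.

Step 4 — take square root: d = √(2.6345) ≈ 1.6231.

d(x, mu) = √(2.6345) ≈ 1.6231


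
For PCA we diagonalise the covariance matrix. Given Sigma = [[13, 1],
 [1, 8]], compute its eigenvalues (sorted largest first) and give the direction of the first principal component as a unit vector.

Step 1 — characteristic polynomial of 2×2 Sigma:
  det(Sigma - λI) = λ² - trace · λ + det = 0.
  trace = 13 + 8 = 21, det = 13·8 - (1)² = 103.
Step 2 — discriminant:
  Δ = trace² - 4·det = 441 - 412 = 29.
Step 3 — eigenvalues:
  λ = (trace ± √Δ)/2 = (21 ± 5.3852)/2,
  λ_1 = 13.1926,  λ_2 = 7.8074.

Step 4 — unit eigenvector for λ_1: solve (Sigma - λ_1 I)v = 0. First row:
  (13 - 13.1926)·v_x + (1)·v_y = 0, i.e. (-0.1926)·v_x + (1)·v_y = 0,
  so v ∝ (b, λ_1 - a) = (1, 0.1926) = u.
  ||u|| = √((1)² + (0.1926)²) = √(1.0371) ≈ 1.0184,
  v_1 = u/||u|| ≈ (0.982, 0.1891) (||v_1|| = 1).

λ_1 = 13.1926,  λ_2 = 7.8074;  v_1 ≈ (0.982, 0.1891)


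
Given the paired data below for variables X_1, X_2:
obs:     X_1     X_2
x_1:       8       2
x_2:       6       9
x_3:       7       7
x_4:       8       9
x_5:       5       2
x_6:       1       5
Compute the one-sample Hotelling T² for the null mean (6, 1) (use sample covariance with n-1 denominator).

Step 1 — sample mean vector:
  mean(X_1) = (8 + 6 + 7 + 8 + 5 + 1) / 6 = 35/6 = 5.8333
  mean(X_2) = (2 + 9 + 7 + 9 + 2 + 5) / 6 = 34/6 = 5.6667
  x̄ = (5.8333, 5.6667),  deviation x̄ - mu_0 = (5.8333, 5.6667) - (6, 1) = (-0.1667, 4.6667).

Step 2 — sample covariance matrix, S[i,j] = (1/(n-1)) · Σ_k (x_{k,i} - mean_i) · (x_{k,j} - mean_j), divisor n-1 = 5:
  S[X_1,X_1] = ((2.1667)·(2.1667) + (0.1667)·(0.1667) + (1.1667)·(1.1667) + (2.1667)·(2.1667) + (-0.8333)·(-0.8333) + (-4.8333)·(-4.8333)) / 5 = 34.8333/5 = 6.9667
  S[X_1,X_2] = ((2.1667)·(-3.6667) + (0.1667)·(3.3333) + (1.1667)·(1.3333) + (2.1667)·(3.3333) + (-0.8333)·(-3.6667) + (-4.8333)·(-0.6667)) / 5 = 7.6667/5 = 1.5333
  S[X_2,X_2] = ((-3.6667)·(-3.6667) + (3.3333)·(3.3333) + (1.3333)·(1.3333) + (3.3333)·(3.3333) + (-3.6667)·(-3.6667) + (-0.6667)·(-0.6667)) / 5 = 51.3333/5 = 10.2667
  S = [[6.9667, 1.5333],
 [1.5333, 10.2667]].

Step 3 — invert S. det(S) = 6.9667·10.2667 - (1.5333)² = 69.1733.
  S^{-1} = (1/det) · [[d, -b], [-b, a]] = [[0.1484, -0.0222],
 [-0.0222, 0.1007]].

Step 4 — quadratic form (x̄ - mu_0)^T · S^{-1} · (x̄ - mu_0):
  S^{-1} · (x̄ - mu_0) = (-0.1282, 0.4737),
  (x̄ - mu_0)^T · [...] = (-0.1667)·(-0.1282) + (4.6667)·(0.4737) = 2.2319.

Step 5 — scale by n: T² = 6 · 2.2319 = 13.3915.

T² ≈ 13.3915


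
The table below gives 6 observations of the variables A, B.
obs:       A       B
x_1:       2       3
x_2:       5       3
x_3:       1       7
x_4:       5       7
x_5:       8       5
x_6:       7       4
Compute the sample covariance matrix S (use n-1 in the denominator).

Step 1 — column means:
  mean(A) = (2 + 5 + 1 + 5 + 8 + 7) / 6 = 28/6 = 4.6667
  mean(B) = (3 + 3 + 7 + 7 + 5 + 4) / 6 = 29/6 = 4.8333

Step 2 — sample covariance S[i,j] = (1/(n-1)) · Σ_k (x_{k,i} - mean_i) · (x_{k,j} - mean_j), with n-1 = 5.
  S[A,A] = ((-2.6667)·(-2.6667) + (0.3333)·(0.3333) + (-3.6667)·(-3.6667) + (0.3333)·(0.3333) + (3.3333)·(3.3333) + (2.3333)·(2.3333)) / 5 = 37.3333/5 = 7.4667
  S[A,B] = ((-2.6667)·(-1.8333) + (0.3333)·(-1.8333) + (-3.6667)·(2.1667) + (0.3333)·(2.1667) + (3.3333)·(0.1667) + (2.3333)·(-0.8333)) / 5 = -4.3333/5 = -0.8667
  S[B,B] = ((-1.8333)·(-1.8333) + (-1.8333)·(-1.8333) + (2.1667)·(2.1667) + (2.1667)·(2.1667) + (0.1667)·(0.1667) + (-0.8333)·(-0.8333)) / 5 = 16.8333/5 = 3.3667

S is symmetric (S[j,i] = S[i,j]). Assembling:

S = [[7.4667, -0.8667],
 [-0.8667, 3.3667]]


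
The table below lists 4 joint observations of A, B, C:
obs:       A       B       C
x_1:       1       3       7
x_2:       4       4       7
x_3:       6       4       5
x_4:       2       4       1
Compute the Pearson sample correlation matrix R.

Step 1 — column means:
  mean(A) = (1 + 4 + 6 + 2) / 4 = 13/4 = 3.25
  mean(B) = (3 + 4 + 4 + 4) / 4 = 15/4 = 3.75
  mean(C) = (7 + 7 + 5 + 1) / 4 = 20/4 = 5

Step 2 — sample variances and covariances s[i,j] = (1/(n-1)) · Σ_k (x_{k,i} - mean_i) · (x_{k,j} - mean_j), with n-1 = 3:
  s[A,A] = ((-2.25)·(-2.25) + (0.75)·(0.75) + (2.75)·(2.75) + (-1.25)·(-1.25)) / 3 = 14.75/3 = 4.9167
  s[A,B] = ((-2.25)·(-0.75) + (0.75)·(0.25) + (2.75)·(0.25) + (-1.25)·(0.25)) / 3 = 2.25/3 = 0.75
  s[A,C] = ((-2.25)·(2) + (0.75)·(2) + (2.75)·(0) + (-1.25)·(-4)) / 3 = 2/3 = 0.6667
  s[B,B] = ((-0.75)·(-0.75) + (0.25)·(0.25) + (0.25)·(0.25) + (0.25)·(0.25)) / 3 = 0.75/3 = 0.25
  s[B,C] = ((-0.75)·(2) + (0.25)·(2) + (0.25)·(0) + (0.25)·(-4)) / 3 = -2/3 = -0.6667
  s[C,C] = ((2)·(2) + (2)·(2) + (0)·(0) + (-4)·(-4)) / 3 = 24/3 = 8
  Sample standard deviations s_i = √(s[i,i]):
  s(A) = √(4.9167) = 2.2174
  s(B) = √(0.25) = 0.5
  s(C) = √(8) = 2.8284

Step 3 — r_{ij} = s_{ij} / (s_i · s_j):
  r[A,A] = 1 (diagonal).
  r[A,B] = 0.75 / (2.2174 · 0.5) = 0.75 / 1.1087 = 0.6765
  r[A,C] = 0.6667 / (2.2174 · 2.8284) = 0.6667 / 6.2716 = 0.1063
  r[B,B] = 1 (diagonal).
  r[B,C] = -0.6667 / (0.5 · 2.8284) = -0.6667 / 1.4142 = -0.4714
  r[C,C] = 1 (diagonal).

R is symmetric with unit diagonal. Assembling:

R = [[1, 0.6765, 0.1063],
 [0.6765, 1, -0.4714],
 [0.1063, -0.4714, 1]]


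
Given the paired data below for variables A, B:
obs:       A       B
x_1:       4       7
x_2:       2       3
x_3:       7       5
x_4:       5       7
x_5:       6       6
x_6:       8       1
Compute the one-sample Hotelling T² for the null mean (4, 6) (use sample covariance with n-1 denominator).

Step 1 — sample mean vector:
  mean(A) = (4 + 2 + 7 + 5 + 6 + 8) / 6 = 32/6 = 5.3333
  mean(B) = (7 + 3 + 5 + 7 + 6 + 1) / 6 = 29/6 = 4.8333
  x̄ = (5.3333, 4.8333),  deviation x̄ - mu_0 = (5.3333, 4.8333) - (4, 6) = (1.3333, -1.1667).

Step 2 — sample covariance matrix, S[i,j] = (1/(n-1)) · Σ_k (x_{k,i} - mean_i) · (x_{k,j} - mean_j), divisor n-1 = 5:
  S[A,A] = ((-1.3333)·(-1.3333) + (-3.3333)·(-3.3333) + (1.6667)·(1.6667) + (-0.3333)·(-0.3333) + (0.6667)·(0.6667) + (2.6667)·(2.6667)) / 5 = 23.3333/5 = 4.6667
  S[A,B] = ((-1.3333)·(2.1667) + (-3.3333)·(-1.8333) + (1.6667)·(0.1667) + (-0.3333)·(2.1667) + (0.6667)·(1.1667) + (2.6667)·(-3.8333)) / 5 = -6.6667/5 = -1.3333
  S[B,B] = ((2.1667)·(2.1667) + (-1.8333)·(-1.8333) + (0.1667)·(0.1667) + (2.1667)·(2.1667) + (1.1667)·(1.1667) + (-3.8333)·(-3.8333)) / 5 = 28.8333/5 = 5.7667
  S = [[4.6667, -1.3333],
 [-1.3333, 5.7667]].

Step 3 — invert S. det(S) = 4.6667·5.7667 - (-1.3333)² = 25.1333.
  S^{-1} = (1/det) · [[d, -b], [-b, a]] = [[0.2294, 0.0531],
 [0.0531, 0.1857]].

Step 4 — quadratic form (x̄ - mu_0)^T · S^{-1} · (x̄ - mu_0):
  S^{-1} · (x̄ - mu_0) = (0.244, -0.1459),
  (x̄ - mu_0)^T · [...] = (1.3333)·(0.244) + (-1.1667)·(-0.1459) = 0.4956.

Step 5 — scale by n: T² = 6 · 0.4956 = 2.9735.

T² ≈ 2.9735


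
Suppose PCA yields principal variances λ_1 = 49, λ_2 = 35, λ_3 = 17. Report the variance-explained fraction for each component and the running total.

Step 1 — total variance = trace(Sigma) = Σ λ_i = 49 + 35 + 17 = 101.

Step 2 — fraction explained by component i = λ_i / Σ λ:
  PC1: 49/101 = 0.4851
  PC2: 35/101 = 0.3465
  PC3: 17/101 = 0.1683

Step 3 — cumulative fraction after k components = (λ_1 + ... + λ_k) / Σ λ:
  k = 1: 49/101 = 0.4851
  k = 2: (49 + 35)/101 = 84/101 = 0.8317
  k = 3: (49 + 35 + 17)/101 = 101/101 = 1

Summary (fraction, with percent):

explained: PC1 0.4851 (48.51%), PC2 0.3465 (34.65%), PC3 0.1683 (16.83%);  cumulative: 0.4851, 0.8317, 1


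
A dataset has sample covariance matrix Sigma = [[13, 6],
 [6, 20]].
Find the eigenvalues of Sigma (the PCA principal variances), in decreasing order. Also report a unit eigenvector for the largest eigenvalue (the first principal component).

Step 1 — characteristic polynomial of 2×2 Sigma:
  det(Sigma - λI) = λ² - trace · λ + det = 0.
  trace = 13 + 20 = 33, det = 13·20 - (6)² = 224.
Step 2 — discriminant:
  Δ = trace² - 4·det = 1089 - 896 = 193.
Step 3 — eigenvalues:
  λ = (trace ± √Δ)/2 = (33 ± 13.8924)/2,
  λ_1 = 23.4462,  λ_2 = 9.5538.

Step 4 — unit eigenvector for λ_1: solve (Sigma - λ_1 I)v = 0. First row:
  (13 - 23.4462)·v_x + (6)·v_y = 0, i.e. (-10.4462)·v_x + (6)·v_y = 0,
  so v ∝ (b, λ_1 - a) = (6, 10.4462) = u.
  ||u|| = √((6)² + (10.4462)²) = √(145.1236) ≈ 12.0467,
  v_1 = u/||u|| ≈ (0.4981, 0.8671) (||v_1|| = 1).

λ_1 = 23.4462,  λ_2 = 9.5538;  v_1 ≈ (0.4981, 0.8671)


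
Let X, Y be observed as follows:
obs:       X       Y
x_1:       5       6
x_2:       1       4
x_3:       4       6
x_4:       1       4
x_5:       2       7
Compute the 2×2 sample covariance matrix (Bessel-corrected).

Step 1 — column means:
  mean(X) = (5 + 1 + 4 + 1 + 2) / 5 = 13/5 = 2.6
  mean(Y) = (6 + 4 + 6 + 4 + 7) / 5 = 27/5 = 5.4

Step 2 — sample covariance S[i,j] = (1/(n-1)) · Σ_k (x_{k,i} - mean_i) · (x_{k,j} - mean_j), with n-1 = 4.
  S[X,X] = ((2.4)·(2.4) + (-1.6)·(-1.6) + (1.4)·(1.4) + (-1.6)·(-1.6) + (-0.6)·(-0.6)) / 4 = 13.2/4 = 3.3
  S[X,Y] = ((2.4)·(0.6) + (-1.6)·(-1.4) + (1.4)·(0.6) + (-1.6)·(-1.4) + (-0.6)·(1.6)) / 4 = 5.8/4 = 1.45
  S[Y,Y] = ((0.6)·(0.6) + (-1.4)·(-1.4) + (0.6)·(0.6) + (-1.4)·(-1.4) + (1.6)·(1.6)) / 4 = 7.2/4 = 1.8

S is symmetric (S[j,i] = S[i,j]). Assembling:

S = [[3.3, 1.45],
 [1.45, 1.8]]


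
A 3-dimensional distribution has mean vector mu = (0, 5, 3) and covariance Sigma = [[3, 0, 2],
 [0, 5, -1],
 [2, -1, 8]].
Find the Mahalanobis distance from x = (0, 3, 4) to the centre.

Step 1 — centre the observation: (x - mu) = (0, -2, 1).

Step 2 — invert Sigma (cofactor / det for 3×3, or solve directly):
  Sigma^{-1} = [[0.4021, -0.0206, -0.1031],
 [-0.0206, 0.2062, 0.0309],
 [-0.1031, 0.0309, 0.1546]].

Step 3 — form the quadratic (x - mu)^T · Sigma^{-1} · (x - mu):
  Sigma^{-1} · (x - mu) = (-0.0619, -0.3814, 0.0928).
  (x - mu)^T · [Sigma^{-1} · (x - mu)] = (0)·(-0.0619) + (-2)·(-0.3814) + (1)·(0.0928) = 0.8557.

Step 4 — take square root: d = √(0.8557) ≈ 0.925.

d(x, mu) = √(0.8557) ≈ 0.925


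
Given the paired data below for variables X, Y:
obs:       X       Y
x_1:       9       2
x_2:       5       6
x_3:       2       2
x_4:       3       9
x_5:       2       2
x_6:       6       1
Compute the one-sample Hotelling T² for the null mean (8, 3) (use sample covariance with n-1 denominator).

Step 1 — sample mean vector:
  mean(X) = (9 + 5 + 2 + 3 + 2 + 6) / 6 = 27/6 = 4.5
  mean(Y) = (2 + 6 + 2 + 9 + 2 + 1) / 6 = 22/6 = 3.6667
  x̄ = (4.5, 3.6667),  deviation x̄ - mu_0 = (4.5, 3.6667) - (8, 3) = (-3.5, 0.6667).

Step 2 — sample covariance matrix, S[i,j] = (1/(n-1)) · Σ_k (x_{k,i} - mean_i) · (x_{k,j} - mean_j), divisor n-1 = 5:
  S[X,X] = ((4.5)·(4.5) + (0.5)·(0.5) + (-2.5)·(-2.5) + (-1.5)·(-1.5) + (-2.5)·(-2.5) + (1.5)·(1.5)) / 5 = 37.5/5 = 7.5
  S[X,Y] = ((4.5)·(-1.6667) + (0.5)·(2.3333) + (-2.5)·(-1.6667) + (-1.5)·(5.3333) + (-2.5)·(-1.6667) + (1.5)·(-2.6667)) / 5 = -10/5 = -2
  S[Y,Y] = ((-1.6667)·(-1.6667) + (2.3333)·(2.3333) + (-1.6667)·(-1.6667) + (5.3333)·(5.3333) + (-1.6667)·(-1.6667) + (-2.6667)·(-2.6667)) / 5 = 49.3333/5 = 9.8667
  S = [[7.5, -2],
 [-2, 9.8667]].

Step 3 — invert S. det(S) = 7.5·9.8667 - (-2)² = 70.
  S^{-1} = (1/det) · [[d, -b], [-b, a]] = [[0.141, 0.0286],
 [0.0286, 0.1071]].

Step 4 — quadratic form (x̄ - mu_0)^T · S^{-1} · (x̄ - mu_0):
  S^{-1} · (x̄ - mu_0) = (-0.4743, -0.0286),
  (x̄ - mu_0)^T · [...] = (-3.5)·(-0.4743) + (0.6667)·(-0.0286) = 1.641.

Step 5 — scale by n: T² = 6 · 1.641 = 9.8457.

T² ≈ 9.8457


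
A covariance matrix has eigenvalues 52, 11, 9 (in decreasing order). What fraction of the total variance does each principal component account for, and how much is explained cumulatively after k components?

Step 1 — total variance = trace(Sigma) = Σ λ_i = 52 + 11 + 9 = 72.

Step 2 — fraction explained by component i = λ_i / Σ λ:
  PC1: 52/72 = 0.7222
  PC2: 11/72 = 0.1528
  PC3: 9/72 = 0.125

Step 3 — cumulative fraction after k components = (λ_1 + ... + λ_k) / Σ λ:
  k = 1: 52/72 = 0.7222
  k = 2: (52 + 11)/72 = 63/72 = 0.875
  k = 3: (52 + 11 + 9)/72 = 72/72 = 1

Summary (fraction, with percent):

explained: PC1 0.7222 (72.22%), PC2 0.1528 (15.28%), PC3 0.125 (12.5%);  cumulative: 0.7222, 0.875, 1


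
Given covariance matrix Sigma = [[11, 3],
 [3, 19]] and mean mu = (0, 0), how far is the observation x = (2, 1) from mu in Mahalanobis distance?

Step 1 — centre the observation: (x - mu) = (2, 1).

Step 2 — invert Sigma. det(Sigma) = 11·19 - (3)² = 200.
  Sigma^{-1} = (1/det) · [[d, -b], [-b, a]] = [[0.095, -0.015],
 [-0.015, 0.055]].

Step 3 — form the quadratic (x - mu)^T · Sigma^{-1} · (x - mu):
  Sigma^{-1} · (x - mu) = (0.175, 0.025).
  (x - mu)^T · [Sigma^{-1} · (x - mu)] = (2)·(0.175) + (1)·(0.025) = 0.375.

Step 4 — take square root: d = √(0.375) ≈ 0.6124.

d(x, mu) = √(0.375) ≈ 0.6124


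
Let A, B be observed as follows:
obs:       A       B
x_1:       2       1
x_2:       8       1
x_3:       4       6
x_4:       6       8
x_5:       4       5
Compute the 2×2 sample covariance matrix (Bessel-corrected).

Step 1 — column means:
  mean(A) = (2 + 8 + 4 + 6 + 4) / 5 = 24/5 = 4.8
  mean(B) = (1 + 1 + 6 + 8 + 5) / 5 = 21/5 = 4.2

Step 2 — sample covariance S[i,j] = (1/(n-1)) · Σ_k (x_{k,i} - mean_i) · (x_{k,j} - mean_j), with n-1 = 4.
  S[A,A] = ((-2.8)·(-2.8) + (3.2)·(3.2) + (-0.8)·(-0.8) + (1.2)·(1.2) + (-0.8)·(-0.8)) / 4 = 20.8/4 = 5.2
  S[A,B] = ((-2.8)·(-3.2) + (3.2)·(-3.2) + (-0.8)·(1.8) + (1.2)·(3.8) + (-0.8)·(0.8)) / 4 = 1.2/4 = 0.3
  S[B,B] = ((-3.2)·(-3.2) + (-3.2)·(-3.2) + (1.8)·(1.8) + (3.8)·(3.8) + (0.8)·(0.8)) / 4 = 38.8/4 = 9.7

S is symmetric (S[j,i] = S[i,j]). Assembling:

S = [[5.2, 0.3],
 [0.3, 9.7]]


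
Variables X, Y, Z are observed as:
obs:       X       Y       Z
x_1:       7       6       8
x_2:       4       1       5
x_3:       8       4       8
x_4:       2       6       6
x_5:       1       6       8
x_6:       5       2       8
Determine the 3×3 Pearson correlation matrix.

Step 1 — column means:
  mean(X) = (7 + 4 + 8 + 2 + 1 + 5) / 6 = 27/6 = 4.5
  mean(Y) = (6 + 1 + 4 + 6 + 6 + 2) / 6 = 25/6 = 4.1667
  mean(Z) = (8 + 5 + 8 + 6 + 8 + 8) / 6 = 43/6 = 7.1667

Step 2 — sample variances and covariances s[i,j] = (1/(n-1)) · Σ_k (x_{k,i} - mean_i) · (x_{k,j} - mean_j), with n-1 = 5:
  s[X,X] = ((2.5)·(2.5) + (-0.5)·(-0.5) + (3.5)·(3.5) + (-2.5)·(-2.5) + (-3.5)·(-3.5) + (0.5)·(0.5)) / 5 = 37.5/5 = 7.5
  s[X,Y] = ((2.5)·(1.8333) + (-0.5)·(-3.1667) + (3.5)·(-0.1667) + (-2.5)·(1.8333) + (-3.5)·(1.8333) + (0.5)·(-2.1667)) / 5 = -6.5/5 = -1.3
  s[X,Z] = ((2.5)·(0.8333) + (-0.5)·(-2.1667) + (3.5)·(0.8333) + (-2.5)·(-1.1667) + (-3.5)·(0.8333) + (0.5)·(0.8333)) / 5 = 6.5/5 = 1.3
  s[Y,Y] = ((1.8333)·(1.8333) + (-3.1667)·(-3.1667) + (-0.1667)·(-0.1667) + (1.8333)·(1.8333) + (1.8333)·(1.8333) + (-2.1667)·(-2.1667)) / 5 = 24.8333/5 = 4.9667
  s[Y,Z] = ((1.8333)·(0.8333) + (-3.1667)·(-2.1667) + (-0.1667)·(0.8333) + (1.8333)·(-1.1667) + (1.8333)·(0.8333) + (-2.1667)·(0.8333)) / 5 = 5.8333/5 = 1.1667
  s[Z,Z] = ((0.8333)·(0.8333) + (-2.1667)·(-2.1667) + (0.8333)·(0.8333) + (-1.1667)·(-1.1667) + (0.8333)·(0.8333) + (0.8333)·(0.8333)) / 5 = 8.8333/5 = 1.7667
  Sample standard deviations s_i = √(s[i,i]):
  s(X) = √(7.5) = 2.7386
  s(Y) = √(4.9667) = 2.2286
  s(Z) = √(1.7667) = 1.3292

Step 3 — r_{ij} = s_{ij} / (s_i · s_j):
  r[X,X] = 1 (diagonal).
  r[X,Y] = -1.3 / (2.7386 · 2.2286) = -1.3 / 6.1033 = -0.213
  r[X,Z] = 1.3 / (2.7386 · 1.3292) = 1.3 / 3.6401 = 0.3571
  r[Y,Y] = 1 (diagonal).
  r[Y,Z] = 1.1667 / (2.2286 · 1.3292) = 1.1667 / 2.9622 = 0.3939
  r[Z,Z] = 1 (diagonal).

R is symmetric with unit diagonal. Assembling:

R = [[1, -0.213, 0.3571],
 [-0.213, 1, 0.3939],
 [0.3571, 0.3939, 1]]
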